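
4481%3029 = 1452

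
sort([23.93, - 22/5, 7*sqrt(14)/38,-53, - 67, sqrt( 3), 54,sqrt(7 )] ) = [-67, - 53, - 22/5, 7*sqrt(14)/38, sqrt(3), sqrt(7), 23.93, 54 ] 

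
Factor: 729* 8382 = 2^1*3^7 * 11^1*127^1 = 6110478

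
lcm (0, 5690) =0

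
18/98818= 9/49409 = 0.00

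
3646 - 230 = 3416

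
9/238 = 9/238  =  0.04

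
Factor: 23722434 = 2^1*3^2*1013^1*1301^1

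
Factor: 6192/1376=9/2= 2^( - 1) * 3^2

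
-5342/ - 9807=5342/9807 = 0.54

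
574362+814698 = 1389060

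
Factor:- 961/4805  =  - 5^( - 1)=- 1/5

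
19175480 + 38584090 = 57759570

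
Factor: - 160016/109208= - 2^1*11^( - 1 )*17^(  -  1) *137^1 = -  274/187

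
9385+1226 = 10611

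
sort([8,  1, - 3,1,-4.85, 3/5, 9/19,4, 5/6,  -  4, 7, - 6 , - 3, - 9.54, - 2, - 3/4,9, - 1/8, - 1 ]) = [ - 9.54, - 6, - 4.85,-4,  -  3, - 3, - 2, - 1, - 3/4, - 1/8, 9/19,  3/5,5/6,1, 1,4, 7,8,9]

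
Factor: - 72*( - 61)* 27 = 118584 = 2^3*3^5*61^1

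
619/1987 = 619/1987=0.31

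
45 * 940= 42300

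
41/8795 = 41/8795 = 0.00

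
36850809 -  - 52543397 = 89394206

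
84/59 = 1 + 25/59 = 1.42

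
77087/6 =77087/6 = 12847.83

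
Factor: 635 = 5^1 * 127^1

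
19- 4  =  15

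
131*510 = 66810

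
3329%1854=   1475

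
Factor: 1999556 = 2^2*13^1*38453^1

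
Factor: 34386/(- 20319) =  -2^1*11^1*13^( - 1) = - 22/13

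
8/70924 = 2/17731 = 0.00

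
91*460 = 41860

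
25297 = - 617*( - 41)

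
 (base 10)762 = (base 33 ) N3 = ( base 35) LR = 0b1011111010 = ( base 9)1036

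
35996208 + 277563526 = 313559734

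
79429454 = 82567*962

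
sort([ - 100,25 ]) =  [ - 100,25]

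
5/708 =5/708= 0.01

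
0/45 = 0 = 0.00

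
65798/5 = 65798/5 = 13159.60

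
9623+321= 9944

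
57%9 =3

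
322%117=88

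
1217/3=1217/3 = 405.67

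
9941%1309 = 778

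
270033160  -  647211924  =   - 377178764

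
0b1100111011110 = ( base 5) 202442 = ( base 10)6622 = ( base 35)5E7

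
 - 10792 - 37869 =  - 48661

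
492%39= 24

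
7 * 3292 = 23044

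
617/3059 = 617/3059 = 0.20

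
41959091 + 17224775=59183866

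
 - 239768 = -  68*3526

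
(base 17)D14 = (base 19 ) A8G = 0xEC2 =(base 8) 7302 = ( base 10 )3778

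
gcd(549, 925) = 1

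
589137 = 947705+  - 358568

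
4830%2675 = 2155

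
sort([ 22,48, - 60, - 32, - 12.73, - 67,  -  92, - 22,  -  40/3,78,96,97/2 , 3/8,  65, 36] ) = [  -  92, -67, - 60, - 32,- 22, - 40/3, - 12.73 , 3/8, 22,36,48,97/2, 65,78 , 96]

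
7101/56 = 7101/56 = 126.80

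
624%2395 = 624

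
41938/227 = 184 +170/227  =  184.75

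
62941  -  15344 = 47597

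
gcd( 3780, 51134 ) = 2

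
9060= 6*1510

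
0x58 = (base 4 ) 1120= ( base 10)88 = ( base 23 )3J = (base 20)48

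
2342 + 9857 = 12199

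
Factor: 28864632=2^3 * 3^1*23^1*52291^1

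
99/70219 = 99/70219 = 0.00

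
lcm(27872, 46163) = 1477216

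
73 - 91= - 18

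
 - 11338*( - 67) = 759646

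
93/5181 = 31/1727 =0.02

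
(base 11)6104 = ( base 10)8111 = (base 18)170b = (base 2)1111110101111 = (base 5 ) 224421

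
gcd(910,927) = 1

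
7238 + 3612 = 10850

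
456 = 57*8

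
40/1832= 5/229 = 0.02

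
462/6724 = 231/3362 =0.07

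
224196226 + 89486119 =313682345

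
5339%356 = 355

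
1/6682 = 1/6682 = 0.00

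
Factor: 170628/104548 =723/443=3^1*241^1*443^(- 1)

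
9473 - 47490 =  - 38017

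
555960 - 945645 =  - 389685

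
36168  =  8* 4521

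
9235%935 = 820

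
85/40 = 2+1/8 = 2.12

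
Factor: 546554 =2^1*19^2*757^1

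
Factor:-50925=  - 3^1*5^2*7^1*97^1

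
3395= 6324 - 2929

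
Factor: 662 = 2^1*331^1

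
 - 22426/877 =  - 22426/877 = - 25.57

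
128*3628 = 464384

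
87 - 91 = -4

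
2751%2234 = 517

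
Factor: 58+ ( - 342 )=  - 2^2 * 71^1 = -284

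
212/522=106/261= 0.41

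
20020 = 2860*7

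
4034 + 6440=10474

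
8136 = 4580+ 3556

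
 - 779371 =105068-884439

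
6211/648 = 9 + 379/648 = 9.58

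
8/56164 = 2/14041 = 0.00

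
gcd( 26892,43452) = 36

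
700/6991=700/6991 = 0.10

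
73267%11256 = 5731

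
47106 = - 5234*( - 9) 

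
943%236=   235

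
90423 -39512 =50911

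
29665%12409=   4847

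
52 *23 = 1196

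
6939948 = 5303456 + 1636492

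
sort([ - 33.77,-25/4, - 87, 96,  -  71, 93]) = [ - 87, - 71 ,  -  33.77 , - 25/4,93,96 ]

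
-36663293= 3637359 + -40300652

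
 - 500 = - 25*20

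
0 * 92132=0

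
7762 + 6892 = 14654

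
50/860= 5/86 =0.06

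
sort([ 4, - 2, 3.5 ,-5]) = [  -  5,-2,3.5, 4] 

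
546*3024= 1651104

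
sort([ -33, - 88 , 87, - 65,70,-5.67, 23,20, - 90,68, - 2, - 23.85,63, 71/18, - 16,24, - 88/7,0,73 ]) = [ - 90, - 88, - 65,-33,-23.85,  -  16, - 88/7,- 5.67, - 2,0, 71/18, 20,23, 24 , 63, 68,70, 73,87 ] 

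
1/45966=1/45966=   0.00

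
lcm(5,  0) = 0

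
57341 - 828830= - 771489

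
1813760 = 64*28340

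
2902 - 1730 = 1172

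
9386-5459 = 3927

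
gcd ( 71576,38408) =8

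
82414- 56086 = 26328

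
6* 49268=295608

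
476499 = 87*5477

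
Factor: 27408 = 2^4*3^1*571^1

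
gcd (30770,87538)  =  2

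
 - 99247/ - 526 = 188 + 359/526 = 188.68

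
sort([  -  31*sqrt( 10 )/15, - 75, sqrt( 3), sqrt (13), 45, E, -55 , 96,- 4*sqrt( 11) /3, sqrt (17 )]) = [ - 75, - 55, - 31*sqrt(10 )/15, - 4*sqrt(11)/3,sqrt(3 ), E, sqrt (13), sqrt( 17), 45, 96]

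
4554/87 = 52 + 10/29 = 52.34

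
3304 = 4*826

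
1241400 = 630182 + 611218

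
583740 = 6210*94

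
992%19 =4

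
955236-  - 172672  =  1127908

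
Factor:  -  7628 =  - 2^2*1907^1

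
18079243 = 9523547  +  8555696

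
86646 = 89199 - 2553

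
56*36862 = 2064272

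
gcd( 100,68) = 4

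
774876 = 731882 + 42994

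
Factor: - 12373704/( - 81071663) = 2^3*3^2*7^1  *47^(-1)*24551^1 * 1724929^(- 1)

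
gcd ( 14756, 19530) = 434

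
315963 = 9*35107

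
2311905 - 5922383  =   - 3610478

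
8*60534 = 484272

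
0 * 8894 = 0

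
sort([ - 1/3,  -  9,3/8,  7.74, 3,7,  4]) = [ - 9 ,-1/3, 3/8, 3,4,  7,7.74]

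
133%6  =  1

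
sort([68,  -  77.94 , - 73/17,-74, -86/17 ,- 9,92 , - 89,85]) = [ - 89, - 77.94, - 74,-9, - 86/17, - 73/17,68, 85,92] 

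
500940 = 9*55660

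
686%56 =14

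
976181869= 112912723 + 863269146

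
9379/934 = 10 + 39/934= 10.04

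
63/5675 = 63/5675= 0.01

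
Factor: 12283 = 71^1*173^1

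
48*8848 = 424704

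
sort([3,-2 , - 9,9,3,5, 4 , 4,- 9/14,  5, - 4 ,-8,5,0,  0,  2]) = [ - 9  , - 8, - 4, - 2 , - 9/14,0,0, 2, 3,  3,4,4,5, 5, 5,  9]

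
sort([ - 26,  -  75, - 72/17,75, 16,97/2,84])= [ - 75, - 26, - 72/17 , 16, 97/2, 75,  84]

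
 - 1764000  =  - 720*2450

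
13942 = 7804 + 6138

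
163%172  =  163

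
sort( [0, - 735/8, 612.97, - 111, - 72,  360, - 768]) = [ - 768, - 111,-735/8, -72,0, 360, 612.97]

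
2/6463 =2/6463   =  0.00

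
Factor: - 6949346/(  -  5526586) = 3474673/2763293 =13^(-1)*  269^1*12917^1*212561^(-1 )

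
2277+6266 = 8543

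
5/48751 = 5/48751 = 0.00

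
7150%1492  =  1182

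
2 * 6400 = 12800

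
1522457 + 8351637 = 9874094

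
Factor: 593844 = 2^2 * 3^1*17^1*41^1 * 71^1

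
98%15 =8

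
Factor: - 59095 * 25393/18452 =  - 1500599335/18452  =  - 2^(-2 )*5^1*7^ ( - 1)*53^1*67^1*223^1*379^1* 659^( - 1)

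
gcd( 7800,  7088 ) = 8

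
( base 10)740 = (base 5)10430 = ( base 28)QC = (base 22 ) 1BE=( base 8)1344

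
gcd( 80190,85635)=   495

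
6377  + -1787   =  4590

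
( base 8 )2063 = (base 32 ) 11J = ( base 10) 1075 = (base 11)898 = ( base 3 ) 1110211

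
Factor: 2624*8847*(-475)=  - 11026900800 = - 2^6*3^2 * 5^2*19^1*41^1*983^1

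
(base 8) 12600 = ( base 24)9d8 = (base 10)5504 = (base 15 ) 196e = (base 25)8K4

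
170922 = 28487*6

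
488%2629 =488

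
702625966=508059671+194566295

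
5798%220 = 78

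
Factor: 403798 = 2^1*101^1*1999^1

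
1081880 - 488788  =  593092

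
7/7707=1/1101= 0.00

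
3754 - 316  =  3438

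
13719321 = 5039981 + 8679340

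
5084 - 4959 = 125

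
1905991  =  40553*47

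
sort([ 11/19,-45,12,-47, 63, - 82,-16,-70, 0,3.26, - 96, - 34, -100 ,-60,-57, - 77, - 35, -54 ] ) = [  -  100 , - 96,-82,-77, - 70, - 60 , - 57, - 54,-47, -45, - 35,-34, - 16,0,11/19  ,  3.26,12,63]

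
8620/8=2155/2 = 1077.50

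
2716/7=388 = 388.00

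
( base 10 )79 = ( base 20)3j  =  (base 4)1033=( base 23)3a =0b1001111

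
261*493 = 128673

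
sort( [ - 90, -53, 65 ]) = [  -  90,  -  53,65] 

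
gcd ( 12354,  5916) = 174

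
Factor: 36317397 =3^1 * 83^1 * 157^1 * 929^1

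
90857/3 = 30285 + 2/3=30285.67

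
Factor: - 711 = - 3^2*79^1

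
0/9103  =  0 = 0.00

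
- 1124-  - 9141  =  8017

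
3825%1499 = 827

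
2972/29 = 2972/29 = 102.48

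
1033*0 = 0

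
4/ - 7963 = -4/7963 =-0.00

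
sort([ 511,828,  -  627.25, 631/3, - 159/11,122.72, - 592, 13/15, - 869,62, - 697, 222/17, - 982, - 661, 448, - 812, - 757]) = [ - 982, - 869, - 812, - 757, - 697, - 661, - 627.25, - 592, - 159/11,13/15,222/17, 62,122.72,631/3,  448,511,828] 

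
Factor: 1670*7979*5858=78057439940=2^2*5^1*29^1*79^1*101^2 *167^1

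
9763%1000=763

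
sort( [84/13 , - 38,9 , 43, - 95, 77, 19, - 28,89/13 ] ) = [ - 95, - 38, - 28,84/13 , 89/13, 9, 19 , 43,77]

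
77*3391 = 261107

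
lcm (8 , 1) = 8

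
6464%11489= 6464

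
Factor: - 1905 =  - 3^1*5^1*127^1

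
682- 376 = 306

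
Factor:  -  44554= -2^1 * 22277^1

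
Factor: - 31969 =  -  7^1*4567^1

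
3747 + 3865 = 7612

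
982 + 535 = 1517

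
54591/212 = 54591/212 = 257.50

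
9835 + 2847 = 12682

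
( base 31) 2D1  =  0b100100010110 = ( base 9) 3164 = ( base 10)2326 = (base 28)2R2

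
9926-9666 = 260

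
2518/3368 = 1259/1684=0.75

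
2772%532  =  112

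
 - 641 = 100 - 741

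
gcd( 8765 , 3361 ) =1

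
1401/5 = 280+1/5  =  280.20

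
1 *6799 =6799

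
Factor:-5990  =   - 2^1*5^1* 599^1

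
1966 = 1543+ 423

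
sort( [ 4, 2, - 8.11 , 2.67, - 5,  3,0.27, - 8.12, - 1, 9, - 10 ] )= [-10, - 8.12,-8.11,-5,-1, 0.27 , 2,2.67,  3,  4,  9 ] 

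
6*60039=360234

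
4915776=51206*96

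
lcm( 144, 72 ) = 144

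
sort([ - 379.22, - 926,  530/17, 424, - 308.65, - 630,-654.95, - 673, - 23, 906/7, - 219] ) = [ - 926, - 673, - 654.95, - 630, - 379.22, - 308.65, - 219, - 23,530/17, 906/7, 424] 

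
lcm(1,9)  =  9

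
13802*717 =9896034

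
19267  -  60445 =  -41178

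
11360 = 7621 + 3739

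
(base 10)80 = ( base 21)3h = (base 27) 2q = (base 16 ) 50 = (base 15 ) 55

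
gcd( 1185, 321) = 3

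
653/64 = 653/64=   10.20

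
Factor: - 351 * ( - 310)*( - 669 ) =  - 72793890 = - 2^1*3^4 * 5^1  *13^1*31^1*223^1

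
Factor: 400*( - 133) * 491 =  - 26121200 = - 2^4*5^2*7^1*19^1*491^1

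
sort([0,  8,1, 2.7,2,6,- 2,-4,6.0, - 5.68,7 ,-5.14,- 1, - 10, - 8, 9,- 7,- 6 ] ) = [-10,  -  8, - 7, - 6, - 5.68, - 5.14, - 4, - 2,-1,0,1,2,2.7, 6,6.0,7,8,9 ] 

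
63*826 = 52038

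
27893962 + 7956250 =35850212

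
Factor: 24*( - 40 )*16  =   - 15360 = -  2^10 * 3^1 * 5^1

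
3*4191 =12573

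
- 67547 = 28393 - 95940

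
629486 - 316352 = 313134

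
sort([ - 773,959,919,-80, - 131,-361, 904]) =[  -  773, - 361, - 131, - 80, 904, 919, 959] 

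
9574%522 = 178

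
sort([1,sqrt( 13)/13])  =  [ sqrt( 13 )/13 , 1] 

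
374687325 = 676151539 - 301464214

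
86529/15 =5768 + 3/5 = 5768.60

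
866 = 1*866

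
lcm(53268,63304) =4367976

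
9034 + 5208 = 14242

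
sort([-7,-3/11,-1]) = [-7, -1,-3/11 ] 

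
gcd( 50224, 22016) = 688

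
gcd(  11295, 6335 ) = 5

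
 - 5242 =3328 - 8570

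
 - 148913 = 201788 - 350701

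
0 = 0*10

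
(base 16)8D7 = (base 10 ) 2263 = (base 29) 2k1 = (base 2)100011010111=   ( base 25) 3FD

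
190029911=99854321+90175590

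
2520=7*360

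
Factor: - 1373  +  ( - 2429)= - 3802 = - 2^1*1901^1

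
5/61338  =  5/61338 = 0.00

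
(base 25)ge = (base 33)ci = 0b110011110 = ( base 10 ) 414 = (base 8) 636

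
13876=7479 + 6397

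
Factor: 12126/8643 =2^1*47^1  *  67^( - 1 ) = 94/67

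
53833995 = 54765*983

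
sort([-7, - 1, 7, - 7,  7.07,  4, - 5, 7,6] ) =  [ - 7,  -  7, - 5, - 1 , 4,6, 7, 7, 7.07 ] 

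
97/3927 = 97/3927 = 0.02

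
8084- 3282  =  4802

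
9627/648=3209/216 = 14.86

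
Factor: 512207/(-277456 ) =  - 2^(-4 )  *17341^( - 1)*512207^1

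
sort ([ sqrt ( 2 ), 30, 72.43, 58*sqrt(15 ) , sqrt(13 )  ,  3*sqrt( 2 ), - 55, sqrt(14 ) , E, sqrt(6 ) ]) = [ - 55 , sqrt( 2), sqrt ( 6 ), E,sqrt( 13 ), sqrt(14), 3 * sqrt(2),  30,72.43, 58*sqrt(15)]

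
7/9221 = 7/9221  =  0.00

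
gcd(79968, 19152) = 336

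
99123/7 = 14160 + 3/7 = 14160.43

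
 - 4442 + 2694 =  - 1748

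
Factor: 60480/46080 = 2^ ( - 4 )*3^1*7^1 = 21/16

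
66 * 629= 41514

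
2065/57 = 36+ 13/57 = 36.23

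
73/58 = 73/58= 1.26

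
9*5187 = 46683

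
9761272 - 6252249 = 3509023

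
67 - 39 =28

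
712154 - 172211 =539943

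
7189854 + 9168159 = 16358013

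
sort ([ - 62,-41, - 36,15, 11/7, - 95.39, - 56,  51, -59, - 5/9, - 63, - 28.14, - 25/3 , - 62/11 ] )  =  [ - 95.39 , - 63, - 62, - 59,-56, - 41, - 36, -28.14, - 25/3, - 62/11 , - 5/9, 11/7,15,51 ] 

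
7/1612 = 7/1612 = 0.00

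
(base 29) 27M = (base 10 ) 1907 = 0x773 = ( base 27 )2GH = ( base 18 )5fh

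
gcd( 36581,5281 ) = 1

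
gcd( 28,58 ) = 2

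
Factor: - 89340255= - 3^2*5^1*1051^1 * 1889^1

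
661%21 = 10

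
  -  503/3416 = - 1 + 2913/3416 =- 0.15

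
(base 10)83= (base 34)2F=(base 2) 1010011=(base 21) 3k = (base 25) 38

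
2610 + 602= 3212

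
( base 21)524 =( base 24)3LJ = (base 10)2251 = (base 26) 38f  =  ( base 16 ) 8cb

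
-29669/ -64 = 29669/64 = 463.58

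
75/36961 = 75/36961 = 0.00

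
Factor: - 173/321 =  - 3^( - 1)*107^(-1)*173^1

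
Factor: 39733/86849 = 7^( - 1)*19^( -1)*653^( - 1) * 39733^1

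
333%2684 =333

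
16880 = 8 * 2110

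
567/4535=567/4535=0.13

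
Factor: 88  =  2^3*11^1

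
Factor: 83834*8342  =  699343228  =  2^2*43^1 *97^1*167^1*251^1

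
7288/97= 7288/97 = 75.13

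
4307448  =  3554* 1212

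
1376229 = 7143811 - 5767582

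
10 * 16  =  160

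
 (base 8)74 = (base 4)330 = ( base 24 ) 2C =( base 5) 220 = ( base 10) 60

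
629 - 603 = 26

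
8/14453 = 8/14453 = 0.00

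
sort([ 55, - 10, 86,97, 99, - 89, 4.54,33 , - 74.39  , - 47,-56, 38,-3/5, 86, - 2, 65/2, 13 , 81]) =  [-89, - 74.39,-56, - 47,-10,-2, - 3/5, 4.54,13, 65/2,33, 38, 55,81, 86,86,97, 99] 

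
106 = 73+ 33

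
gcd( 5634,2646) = 18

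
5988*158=946104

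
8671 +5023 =13694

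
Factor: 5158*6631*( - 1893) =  - 64745707314 = - 2^1*3^1*19^1*349^1*631^1*2579^1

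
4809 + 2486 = 7295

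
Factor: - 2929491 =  - 3^2*17^1*41^1 * 467^1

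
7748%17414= 7748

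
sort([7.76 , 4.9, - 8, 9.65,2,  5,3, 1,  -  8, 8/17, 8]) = [ - 8, -8,8/17 , 1,2,3, 4.9,5,7.76, 8, 9.65 ]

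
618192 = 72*8586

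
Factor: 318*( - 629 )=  - 200022 = - 2^1 * 3^1*17^1 * 37^1*53^1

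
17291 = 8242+9049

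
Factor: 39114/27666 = 29^( - 1)*41^1= 41/29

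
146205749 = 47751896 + 98453853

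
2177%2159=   18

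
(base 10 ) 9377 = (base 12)5515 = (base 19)16ia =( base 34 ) 83r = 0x24a1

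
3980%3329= 651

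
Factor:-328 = -2^3*41^1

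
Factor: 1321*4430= 2^1*5^1*443^1 *1321^1 = 5852030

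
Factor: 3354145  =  5^1*199^1 * 3371^1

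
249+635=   884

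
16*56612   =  905792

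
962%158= 14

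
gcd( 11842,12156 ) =2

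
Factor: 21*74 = 1554=2^1 * 3^1*7^1*  37^1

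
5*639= 3195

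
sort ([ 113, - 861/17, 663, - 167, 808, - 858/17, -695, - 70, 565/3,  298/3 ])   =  [ - 695, - 167, - 70, - 861/17, - 858/17, 298/3, 113, 565/3, 663 , 808 ]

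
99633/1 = 99633 = 99633.00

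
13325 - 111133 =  - 97808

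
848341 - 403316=445025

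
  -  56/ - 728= 1/13 = 0.08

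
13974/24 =2329/4 = 582.25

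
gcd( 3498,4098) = 6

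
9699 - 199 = 9500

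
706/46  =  15 + 8/23  =  15.35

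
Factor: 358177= 251^1 *1427^1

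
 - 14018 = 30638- 44656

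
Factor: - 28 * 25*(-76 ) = 2^4*5^2*7^1*19^1 = 53200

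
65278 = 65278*1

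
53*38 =2014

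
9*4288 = 38592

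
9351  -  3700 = 5651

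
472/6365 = 472/6365 = 0.07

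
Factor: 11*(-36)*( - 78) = 2^3 * 3^3 * 11^1*13^1 = 30888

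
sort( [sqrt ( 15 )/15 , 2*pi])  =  [ sqrt( 15) /15,  2*pi ] 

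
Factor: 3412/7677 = 4/9 = 2^2*3^(  -  2)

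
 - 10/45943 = -1+45933/45943 =-  0.00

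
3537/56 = 3537/56 = 63.16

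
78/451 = 78/451= 0.17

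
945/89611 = 945/89611 =0.01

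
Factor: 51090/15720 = 2^( - 2)*13^1 = 13/4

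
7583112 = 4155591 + 3427521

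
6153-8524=  -  2371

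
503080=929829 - 426749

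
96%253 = 96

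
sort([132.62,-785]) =[ -785, 132.62] 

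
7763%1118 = 1055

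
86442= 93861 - 7419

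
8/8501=8/8501 = 0.00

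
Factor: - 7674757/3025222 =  - 2^( - 1)*29^ ( - 1 ) * 43^( - 1 ) * 449^1*1213^(  -  1 )*17093^1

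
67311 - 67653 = - 342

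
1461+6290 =7751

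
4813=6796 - 1983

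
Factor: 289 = 17^2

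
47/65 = 47/65 = 0.72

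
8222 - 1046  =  7176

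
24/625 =24/625= 0.04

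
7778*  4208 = 32729824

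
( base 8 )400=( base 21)C4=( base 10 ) 256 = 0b100000000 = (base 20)cg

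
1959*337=660183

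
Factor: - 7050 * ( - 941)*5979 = 39664984950  =  2^1*3^2*5^2*47^1 * 941^1*1993^1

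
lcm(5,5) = 5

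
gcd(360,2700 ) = 180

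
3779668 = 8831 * 428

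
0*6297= 0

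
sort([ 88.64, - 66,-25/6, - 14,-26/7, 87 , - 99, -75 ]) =[ - 99,-75 , - 66,-14, -25/6,-26/7, 87,88.64] 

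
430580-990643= -560063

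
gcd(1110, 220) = 10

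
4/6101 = 4/6101 = 0.00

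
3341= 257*13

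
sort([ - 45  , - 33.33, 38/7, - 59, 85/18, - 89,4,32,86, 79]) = [ - 89,  -  59, - 45,-33.33,  4,85/18,  38/7, 32,79, 86]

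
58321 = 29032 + 29289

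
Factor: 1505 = 5^1*7^1 * 43^1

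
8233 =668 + 7565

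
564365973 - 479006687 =85359286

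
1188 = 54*22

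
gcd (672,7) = 7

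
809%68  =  61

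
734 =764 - 30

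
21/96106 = 21/96106  =  0.00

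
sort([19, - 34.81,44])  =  [-34.81,19,44]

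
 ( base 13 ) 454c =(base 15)2D17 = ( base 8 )22741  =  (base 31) A2P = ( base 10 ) 9697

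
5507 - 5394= 113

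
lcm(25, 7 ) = 175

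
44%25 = 19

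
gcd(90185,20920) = 5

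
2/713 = 2/713=0.00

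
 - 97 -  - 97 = 0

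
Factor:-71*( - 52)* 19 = 70148 = 2^2*13^1*19^1  *71^1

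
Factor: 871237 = 109^1*7993^1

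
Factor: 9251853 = 3^1*13^1*157^1*1511^1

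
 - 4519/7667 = - 1+3148/7667=-0.59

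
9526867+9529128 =19055995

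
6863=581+6282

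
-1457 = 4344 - 5801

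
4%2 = 0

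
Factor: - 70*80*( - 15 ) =84000 = 2^5 * 3^1*5^3*7^1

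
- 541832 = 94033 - 635865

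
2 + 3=5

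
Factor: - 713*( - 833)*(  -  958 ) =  - 568983982 = -2^1*7^2*17^1*23^1* 31^1*479^1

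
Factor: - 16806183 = -3^1*17^1*329533^1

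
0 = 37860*0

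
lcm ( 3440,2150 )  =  17200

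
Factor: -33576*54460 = -1828548960= -2^5*3^1*5^1*7^1 * 389^1*1399^1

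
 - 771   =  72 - 843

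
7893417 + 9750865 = 17644282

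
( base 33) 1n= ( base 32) 1o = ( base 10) 56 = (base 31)1P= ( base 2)111000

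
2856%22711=2856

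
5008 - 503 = 4505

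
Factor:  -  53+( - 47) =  - 100 = - 2^2*5^2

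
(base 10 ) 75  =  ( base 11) 69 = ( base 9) 83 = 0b1001011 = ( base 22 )39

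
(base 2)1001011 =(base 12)63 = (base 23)36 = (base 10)75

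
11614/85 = 136  +  54/85 = 136.64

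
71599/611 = 71599/611  =  117.18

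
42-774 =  - 732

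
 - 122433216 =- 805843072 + 683409856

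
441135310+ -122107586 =319027724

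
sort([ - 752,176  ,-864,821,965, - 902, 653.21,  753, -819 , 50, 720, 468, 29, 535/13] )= [  -  902, - 864,- 819,-752, 29,535/13 , 50,176 , 468, 653.21, 720  ,  753, 821,965]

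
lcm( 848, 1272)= 2544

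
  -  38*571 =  -21698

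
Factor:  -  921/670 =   -  2^( - 1 )*3^1*5^( - 1 )*67^ ( - 1 ) * 307^1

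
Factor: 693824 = 2^6*37^1*293^1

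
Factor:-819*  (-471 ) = 385749 = 3^3*7^1*13^1*157^1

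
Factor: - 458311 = -7^1*233^1*281^1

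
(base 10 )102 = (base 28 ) 3I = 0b1100110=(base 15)6C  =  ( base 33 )33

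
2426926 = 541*4486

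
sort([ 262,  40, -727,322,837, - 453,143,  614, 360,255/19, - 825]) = [ - 825, - 727, - 453,  255/19, 40,143,262,  322,360,  614, 837]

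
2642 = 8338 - 5696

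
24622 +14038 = 38660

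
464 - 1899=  - 1435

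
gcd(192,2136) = 24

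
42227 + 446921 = 489148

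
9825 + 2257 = 12082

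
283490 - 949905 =-666415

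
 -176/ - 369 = 176/369 = 0.48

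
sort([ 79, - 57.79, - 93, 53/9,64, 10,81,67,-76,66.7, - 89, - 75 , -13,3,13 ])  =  [-93,  -  89, - 76,-75,  -  57.79, - 13,3, 53/9,10 , 13, 64, 66.7,67,79,81 ]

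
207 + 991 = 1198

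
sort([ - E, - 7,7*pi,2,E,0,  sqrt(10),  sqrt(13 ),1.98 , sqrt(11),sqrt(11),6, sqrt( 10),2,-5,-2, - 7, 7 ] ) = [ - 7, - 7, - 5, - E, - 2 , 0, 1.98 , 2,2,E,sqrt( 10),sqrt(10 ),  sqrt(11), sqrt(11),sqrt( 13),6,7,7*pi]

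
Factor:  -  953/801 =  - 3^( - 2 )*89^( - 1 )*953^1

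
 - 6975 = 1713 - 8688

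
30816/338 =91 + 29/169=91.17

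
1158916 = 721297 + 437619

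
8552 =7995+557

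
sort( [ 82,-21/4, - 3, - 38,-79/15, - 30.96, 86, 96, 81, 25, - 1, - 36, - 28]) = [ - 38, - 36, - 30.96,-28 ,-79/15, - 21/4, - 3, - 1, 25,81, 82, 86,96]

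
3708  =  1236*3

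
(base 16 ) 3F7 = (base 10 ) 1015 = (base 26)1D1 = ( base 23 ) 1l3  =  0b1111110111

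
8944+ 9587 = 18531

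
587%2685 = 587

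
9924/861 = 3308/287  =  11.53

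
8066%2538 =452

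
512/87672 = 64/10959= 0.01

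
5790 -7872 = -2082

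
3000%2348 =652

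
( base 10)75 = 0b1001011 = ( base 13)5A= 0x4b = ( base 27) 2L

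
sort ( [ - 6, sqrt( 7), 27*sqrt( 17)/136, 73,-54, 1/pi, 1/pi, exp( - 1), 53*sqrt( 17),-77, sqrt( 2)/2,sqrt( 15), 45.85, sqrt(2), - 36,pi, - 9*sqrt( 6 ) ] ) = [ - 77,- 54 , - 36, - 9*sqrt( 6 ), - 6, 1/pi,1/pi, exp(-1 ),sqrt( 2)/2 , 27*sqrt( 17)/136, sqrt(2), sqrt( 7),pi, sqrt( 15 ),45.85, 73 , 53 * sqrt( 17)]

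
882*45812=40406184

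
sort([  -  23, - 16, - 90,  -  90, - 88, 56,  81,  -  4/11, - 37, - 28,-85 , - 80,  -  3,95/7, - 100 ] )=[ - 100, - 90, - 90 , - 88, - 85,-80,  -  37 , - 28, - 23, - 16, - 3 ,-4/11,95/7, 56, 81 ] 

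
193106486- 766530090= - 573423604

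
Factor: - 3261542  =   - 2^1*1630771^1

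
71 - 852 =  - 781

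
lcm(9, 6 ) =18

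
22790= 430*53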